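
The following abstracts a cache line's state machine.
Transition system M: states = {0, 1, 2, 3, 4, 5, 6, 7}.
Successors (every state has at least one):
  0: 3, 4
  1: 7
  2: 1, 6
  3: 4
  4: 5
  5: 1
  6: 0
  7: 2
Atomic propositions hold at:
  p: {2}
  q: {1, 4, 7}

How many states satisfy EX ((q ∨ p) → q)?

7

Sat(q ∨ p) = {1, 2, 4, 7}
Sat((q ∨ p) → q) = {0, 1, 3, 4, 5, 6, 7}
Sat(EX ((q ∨ p) → q)) = {s : some successor in {0, 1, 3, 4, 5, 6, 7}} = {0, 1, 2, 3, 4, 5, 6}
|Sat(EX ((q ∨ p) → q))| = |{0, 1, 2, 3, 4, 5, 6}| = 7.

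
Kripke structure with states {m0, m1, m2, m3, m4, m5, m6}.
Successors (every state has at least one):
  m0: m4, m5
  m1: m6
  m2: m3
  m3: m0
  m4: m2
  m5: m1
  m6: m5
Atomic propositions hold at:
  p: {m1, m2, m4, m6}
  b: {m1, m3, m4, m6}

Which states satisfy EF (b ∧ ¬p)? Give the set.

{m0, m2, m3, m4}

Sat(¬p) = {m0, m3, m5}
Sat(b ∧ ¬p) = {m3}
EF (b ∧ ¬p): least fixpoint, start Z0 = {m3}, add states with some successor in Z. Z1 = {m2, m3}; Z2 = {m2, m3, m4}; Z3 = {m0, m2, m3, m4}; fixed.
Sat(EF (b ∧ ¬p)) = {m0, m2, m3, m4}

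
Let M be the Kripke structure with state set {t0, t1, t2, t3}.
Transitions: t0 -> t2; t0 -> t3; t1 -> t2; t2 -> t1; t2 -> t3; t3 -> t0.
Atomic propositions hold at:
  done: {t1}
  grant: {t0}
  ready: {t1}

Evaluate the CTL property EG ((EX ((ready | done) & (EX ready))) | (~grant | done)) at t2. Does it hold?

Yes

Sat(ready | done) = {t1}
Sat(EX ready) = {s : some successor in {t1}} = {t2}
Sat((ready | done) & (EX ready)) = ∅
Sat(EX ((ready | done) & (EX ready))) = {s : some successor in ∅} = ∅
Sat(~grant) = {t1, t2, t3}
Sat(~grant | done) = {t1, t2, t3}
Sat((EX ((ready | done) & (EX ready))) | (~grant | done)) = {t1, t2, t3}
EG ((EX ((ready | done) & (EX ready))) | (~grant | done)): greatest fixpoint, start Z0 = {t1, t2, t3}, keep only states in Sat with some successor in Z. Z1 = {t1, t2}; fixed.
Sat(EG ((EX ((ready | done) & (EX ready))) | (~grant | done))) = {t1, t2}
t2 ∈ Sat(EG ((EX ((ready | done) & (EX ready))) | (~grant | done))) = {t1, t2}, so the formula holds at t2.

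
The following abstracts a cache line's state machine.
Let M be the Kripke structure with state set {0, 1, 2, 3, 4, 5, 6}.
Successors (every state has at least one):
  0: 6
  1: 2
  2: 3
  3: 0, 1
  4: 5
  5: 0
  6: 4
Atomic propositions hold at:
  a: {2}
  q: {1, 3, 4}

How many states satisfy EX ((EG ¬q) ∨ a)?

1

Sat(¬q) = {0, 2, 5, 6}
EG ¬q: greatest fixpoint, start Z0 = {0, 2, 5, 6}, keep only states in Sat with some successor in Z. Z1 = {0, 5}; Z2 = {5}; Z3 = ∅; fixed.
Sat(EG ¬q) = ∅
Sat((EG ¬q) ∨ a) = {2}
Sat(EX ((EG ¬q) ∨ a)) = {s : some successor in {2}} = {1}
|Sat(EX ((EG ¬q) ∨ a))| = |{1}| = 1.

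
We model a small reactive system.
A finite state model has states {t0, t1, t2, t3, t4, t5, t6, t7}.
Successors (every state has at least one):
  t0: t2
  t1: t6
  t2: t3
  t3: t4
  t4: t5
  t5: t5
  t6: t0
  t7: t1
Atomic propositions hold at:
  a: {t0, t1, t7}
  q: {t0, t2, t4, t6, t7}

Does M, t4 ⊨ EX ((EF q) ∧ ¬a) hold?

No

EF q: least fixpoint, start Z0 = {t0, t2, t4, t6, t7}, add states with some successor in Z. Z1 = {t0, t1, t2, t3, t4, t6, t7}; fixed.
Sat(EF q) = {t0, t1, t2, t3, t4, t6, t7}
Sat(¬a) = {t2, t3, t4, t5, t6}
Sat((EF q) ∧ ¬a) = {t2, t3, t4, t6}
Sat(EX ((EF q) ∧ ¬a)) = {s : some successor in {t2, t3, t4, t6}} = {t0, t1, t2, t3}
t4 ∉ Sat(EX ((EF q) ∧ ¬a)) = {t0, t1, t2, t3}, so the formula does not hold at t4.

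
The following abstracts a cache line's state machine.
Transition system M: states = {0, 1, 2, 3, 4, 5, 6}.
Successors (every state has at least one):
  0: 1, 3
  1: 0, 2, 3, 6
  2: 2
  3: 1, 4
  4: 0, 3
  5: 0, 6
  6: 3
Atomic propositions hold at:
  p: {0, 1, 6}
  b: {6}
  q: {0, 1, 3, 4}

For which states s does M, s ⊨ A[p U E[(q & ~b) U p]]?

Sat(~b) = {0, 1, 2, 3, 4, 5}
Sat(q & ~b) = {0, 1, 3, 4}
E[(q & ~b) U p]: least fixpoint, start Z0 = Sat(p) = {0, 1, 6}, add states in Sat(q & ~b) with some successor in Z. Z1 = {0, 1, 3, 4, 6}; fixed.
Sat(E[(q & ~b) U p]) = {0, 1, 3, 4, 6}
A[p U E[(q & ~b) U p]]: least fixpoint, start Z0 = Sat(E[(q & ~b) U p]) = {0, 1, 3, 4, 6}, add states in Sat(p) with every successor in Z. Already a fixed point.
Sat(A[p U E[(q & ~b) U p]]) = {0, 1, 3, 4, 6}

{0, 1, 3, 4, 6}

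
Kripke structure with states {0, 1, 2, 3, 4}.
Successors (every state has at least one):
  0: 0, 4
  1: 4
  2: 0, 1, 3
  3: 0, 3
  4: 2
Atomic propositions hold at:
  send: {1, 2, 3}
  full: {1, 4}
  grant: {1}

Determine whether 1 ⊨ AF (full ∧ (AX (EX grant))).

Sat(EX grant) = {s : some successor in {1}} = {2}
Sat(AX (EX grant)) = {s : every successor in {2}} = {4}
Sat(full ∧ (AX (EX grant))) = {4}
AF (full ∧ (AX (EX grant))): least fixpoint, start Z0 = {4}, add states with every successor in Z. Z1 = {1, 4}; fixed.
Sat(AF (full ∧ (AX (EX grant)))) = {1, 4}
1 ∈ Sat(AF (full ∧ (AX (EX grant)))) = {1, 4}, so the formula holds at 1.

Yes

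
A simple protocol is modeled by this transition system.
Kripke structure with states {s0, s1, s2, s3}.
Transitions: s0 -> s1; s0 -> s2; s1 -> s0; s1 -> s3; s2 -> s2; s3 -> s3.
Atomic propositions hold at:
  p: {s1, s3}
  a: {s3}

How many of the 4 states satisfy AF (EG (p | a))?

2

Sat(p | a) = {s1, s3}
EG (p | a): greatest fixpoint, start Z0 = {s1, s3}, keep only states in Sat with some successor in Z. Already a fixed point.
Sat(EG (p | a)) = {s1, s3}
AF (EG (p | a)): least fixpoint, start Z0 = {s1, s3}, add states with every successor in Z. Already a fixed point.
Sat(AF (EG (p | a))) = {s1, s3}
|Sat(AF (EG (p | a)))| = |{s1, s3}| = 2.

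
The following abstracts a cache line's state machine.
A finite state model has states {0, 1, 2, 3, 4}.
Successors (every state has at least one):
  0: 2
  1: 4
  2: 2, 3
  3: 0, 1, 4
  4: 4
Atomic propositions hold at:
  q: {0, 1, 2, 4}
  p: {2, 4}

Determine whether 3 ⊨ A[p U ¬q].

Yes

Sat(¬q) = {3}
A[p U ¬q]: least fixpoint, start Z0 = Sat(¬q) = {3}, add states in Sat(p) with every successor in Z. Already a fixed point.
Sat(A[p U ¬q]) = {3}
3 ∈ Sat(A[p U ¬q]) = {3}, so the formula holds at 3.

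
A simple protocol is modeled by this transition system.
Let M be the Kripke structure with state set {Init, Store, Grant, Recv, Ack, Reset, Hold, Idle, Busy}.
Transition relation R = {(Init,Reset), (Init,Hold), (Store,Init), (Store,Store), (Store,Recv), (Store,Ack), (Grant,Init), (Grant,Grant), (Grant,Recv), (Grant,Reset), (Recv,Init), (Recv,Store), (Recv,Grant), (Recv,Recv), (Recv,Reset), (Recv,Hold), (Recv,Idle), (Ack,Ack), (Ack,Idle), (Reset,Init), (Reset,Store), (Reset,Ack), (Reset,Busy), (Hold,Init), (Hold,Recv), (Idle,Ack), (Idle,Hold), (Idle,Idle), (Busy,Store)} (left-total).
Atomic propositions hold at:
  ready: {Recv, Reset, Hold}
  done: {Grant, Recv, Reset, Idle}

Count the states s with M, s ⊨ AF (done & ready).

Sat(done & ready) = {Recv, Reset}
AF (done & ready): least fixpoint, start Z0 = {Recv, Reset}, add states with every successor in Z. Already a fixed point.
Sat(AF (done & ready)) = {Recv, Reset}
|Sat(AF (done & ready))| = |{Recv, Reset}| = 2.

2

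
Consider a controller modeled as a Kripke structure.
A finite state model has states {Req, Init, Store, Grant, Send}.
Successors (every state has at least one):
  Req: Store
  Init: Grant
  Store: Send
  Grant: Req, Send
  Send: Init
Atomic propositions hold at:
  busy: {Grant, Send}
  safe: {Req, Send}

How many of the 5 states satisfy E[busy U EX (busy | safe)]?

4

Sat(busy | safe) = {Req, Grant, Send}
Sat(EX (busy | safe)) = {s : some successor in {Req, Grant, Send}} = {Init, Store, Grant}
E[busy U EX (busy | safe)]: least fixpoint, start Z0 = Sat(EX (busy | safe)) = {Init, Store, Grant}, add states in Sat(busy) with some successor in Z. Z1 = {Init, Store, Grant, Send}; fixed.
Sat(E[busy U EX (busy | safe)]) = {Init, Store, Grant, Send}
|Sat(E[busy U EX (busy | safe)])| = |{Init, Store, Grant, Send}| = 4.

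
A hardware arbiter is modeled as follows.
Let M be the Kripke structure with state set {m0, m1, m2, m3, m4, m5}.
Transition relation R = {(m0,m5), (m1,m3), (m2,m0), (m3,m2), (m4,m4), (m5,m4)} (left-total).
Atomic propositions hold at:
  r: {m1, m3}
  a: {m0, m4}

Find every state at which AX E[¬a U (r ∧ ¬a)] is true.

{m1}

Sat(¬a) = {m1, m2, m3, m5}
Sat(r ∧ ¬a) = {m1, m3}
E[¬a U (r ∧ ¬a)]: least fixpoint, start Z0 = Sat((r ∧ ¬a)) = {m1, m3}, add states in Sat(¬a) with some successor in Z. Already a fixed point.
Sat(E[¬a U (r ∧ ¬a)]) = {m1, m3}
Sat(AX E[¬a U (r ∧ ¬a)]) = {s : every successor in {m1, m3}} = {m1}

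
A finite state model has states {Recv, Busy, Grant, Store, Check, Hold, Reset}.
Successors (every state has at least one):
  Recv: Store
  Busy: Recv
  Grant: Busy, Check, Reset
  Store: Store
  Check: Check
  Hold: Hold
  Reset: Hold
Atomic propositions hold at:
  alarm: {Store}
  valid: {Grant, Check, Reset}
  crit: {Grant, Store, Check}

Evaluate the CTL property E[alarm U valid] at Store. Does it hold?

E[alarm U valid]: least fixpoint, start Z0 = Sat(valid) = {Grant, Check, Reset}, add states in Sat(alarm) with some successor in Z. Already a fixed point.
Sat(E[alarm U valid]) = {Grant, Check, Reset}
Store ∉ Sat(E[alarm U valid]) = {Grant, Check, Reset}, so the formula does not hold at Store.

No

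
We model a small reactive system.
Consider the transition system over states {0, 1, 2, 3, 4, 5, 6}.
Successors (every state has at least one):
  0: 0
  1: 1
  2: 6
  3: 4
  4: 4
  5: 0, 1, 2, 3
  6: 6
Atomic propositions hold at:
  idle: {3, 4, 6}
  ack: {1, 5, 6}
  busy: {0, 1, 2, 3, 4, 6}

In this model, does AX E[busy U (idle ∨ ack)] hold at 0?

Sat(idle ∨ ack) = {1, 3, 4, 5, 6}
E[busy U (idle ∨ ack)]: least fixpoint, start Z0 = Sat((idle ∨ ack)) = {1, 3, 4, 5, 6}, add states in Sat(busy) with some successor in Z. Z1 = {1, 2, 3, 4, 5, 6}; fixed.
Sat(E[busy U (idle ∨ ack)]) = {1, 2, 3, 4, 5, 6}
Sat(AX E[busy U (idle ∨ ack)]) = {s : every successor in {1, 2, 3, 4, 5, 6}} = {1, 2, 3, 4, 6}
0 ∉ Sat(AX E[busy U (idle ∨ ack)]) = {1, 2, 3, 4, 6}, so the formula does not hold at 0.

No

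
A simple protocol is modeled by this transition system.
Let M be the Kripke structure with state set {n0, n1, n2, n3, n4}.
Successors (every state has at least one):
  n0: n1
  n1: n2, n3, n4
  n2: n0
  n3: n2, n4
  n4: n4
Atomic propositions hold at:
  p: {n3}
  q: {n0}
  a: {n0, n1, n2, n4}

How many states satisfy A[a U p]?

A[a U p]: least fixpoint, start Z0 = Sat(p) = {n3}, add states in Sat(a) with every successor in Z. Already a fixed point.
Sat(A[a U p]) = {n3}
|Sat(A[a U p])| = |{n3}| = 1.

1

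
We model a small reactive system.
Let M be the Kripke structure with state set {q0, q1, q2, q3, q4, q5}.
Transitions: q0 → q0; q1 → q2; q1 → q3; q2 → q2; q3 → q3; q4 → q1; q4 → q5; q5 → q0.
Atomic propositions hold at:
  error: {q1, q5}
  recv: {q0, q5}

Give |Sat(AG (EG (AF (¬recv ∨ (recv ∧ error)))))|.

Sat(¬recv) = {q1, q2, q3, q4}
Sat(recv ∧ error) = {q5}
Sat(¬recv ∨ (recv ∧ error)) = {q1, q2, q3, q4, q5}
AF (¬recv ∨ (recv ∧ error)): least fixpoint, start Z0 = {q1, q2, q3, q4, q5}, add states with every successor in Z. Already a fixed point.
Sat(AF (¬recv ∨ (recv ∧ error))) = {q1, q2, q3, q4, q5}
EG (AF (¬recv ∨ (recv ∧ error))): greatest fixpoint, start Z0 = {q1, q2, q3, q4, q5}, keep only states in Sat with some successor in Z. Z1 = {q1, q2, q3, q4}; fixed.
Sat(EG (AF (¬recv ∨ (recv ∧ error)))) = {q1, q2, q3, q4}
AG (EG (AF (¬recv ∨ (recv ∧ error)))): greatest fixpoint, start Z0 = {q1, q2, q3, q4}, keep only states in Sat with every successor in Z. Z1 = {q1, q2, q3}; fixed.
Sat(AG (EG (AF (¬recv ∨ (recv ∧ error))))) = {q1, q2, q3}
|Sat(AG (EG (AF (¬recv ∨ (recv ∧ error)))))| = |{q1, q2, q3}| = 3.

3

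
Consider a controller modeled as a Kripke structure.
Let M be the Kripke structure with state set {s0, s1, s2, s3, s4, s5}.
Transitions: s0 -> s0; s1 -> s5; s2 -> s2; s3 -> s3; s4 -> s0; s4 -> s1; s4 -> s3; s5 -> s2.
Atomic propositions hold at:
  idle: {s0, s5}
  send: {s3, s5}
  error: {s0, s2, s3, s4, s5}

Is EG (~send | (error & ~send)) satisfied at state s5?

Sat(~send) = {s0, s1, s2, s4}
Sat(error & ~send) = {s0, s2, s4}
Sat(~send | (error & ~send)) = {s0, s1, s2, s4}
EG (~send | (error & ~send)): greatest fixpoint, start Z0 = {s0, s1, s2, s4}, keep only states in Sat with some successor in Z. Z1 = {s0, s2, s4}; fixed.
Sat(EG (~send | (error & ~send))) = {s0, s2, s4}
s5 ∉ Sat(EG (~send | (error & ~send))) = {s0, s2, s4}, so the formula does not hold at s5.

No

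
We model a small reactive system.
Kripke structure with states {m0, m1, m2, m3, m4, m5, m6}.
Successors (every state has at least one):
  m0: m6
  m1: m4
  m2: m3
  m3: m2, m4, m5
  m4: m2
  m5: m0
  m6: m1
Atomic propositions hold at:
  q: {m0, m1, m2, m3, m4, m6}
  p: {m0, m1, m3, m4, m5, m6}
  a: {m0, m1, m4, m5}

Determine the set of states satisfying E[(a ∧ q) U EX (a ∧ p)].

{m0, m1, m3, m5, m6}

Sat(a ∧ q) = {m0, m1, m4}
Sat(a ∧ p) = {m0, m1, m4, m5}
Sat(EX (a ∧ p)) = {s : some successor in {m0, m1, m4, m5}} = {m1, m3, m5, m6}
E[(a ∧ q) U EX (a ∧ p)]: least fixpoint, start Z0 = Sat(EX (a ∧ p)) = {m1, m3, m5, m6}, add states in Sat(a ∧ q) with some successor in Z. Z1 = {m0, m1, m3, m5, m6}; fixed.
Sat(E[(a ∧ q) U EX (a ∧ p)]) = {m0, m1, m3, m5, m6}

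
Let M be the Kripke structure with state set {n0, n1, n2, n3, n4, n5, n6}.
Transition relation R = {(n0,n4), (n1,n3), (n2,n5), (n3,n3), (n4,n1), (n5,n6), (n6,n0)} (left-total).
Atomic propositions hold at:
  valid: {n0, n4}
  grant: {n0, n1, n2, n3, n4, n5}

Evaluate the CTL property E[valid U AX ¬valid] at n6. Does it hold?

Sat(¬valid) = {n1, n2, n3, n5, n6}
Sat(AX ¬valid) = {s : every successor in {n1, n2, n3, n5, n6}} = {n1, n2, n3, n4, n5}
E[valid U AX ¬valid]: least fixpoint, start Z0 = Sat(AX ¬valid) = {n1, n2, n3, n4, n5}, add states in Sat(valid) with some successor in Z. Z1 = {n0, n1, n2, n3, n4, n5}; fixed.
Sat(E[valid U AX ¬valid]) = {n0, n1, n2, n3, n4, n5}
n6 ∉ Sat(E[valid U AX ¬valid]) = {n0, n1, n2, n3, n4, n5}, so the formula does not hold at n6.

No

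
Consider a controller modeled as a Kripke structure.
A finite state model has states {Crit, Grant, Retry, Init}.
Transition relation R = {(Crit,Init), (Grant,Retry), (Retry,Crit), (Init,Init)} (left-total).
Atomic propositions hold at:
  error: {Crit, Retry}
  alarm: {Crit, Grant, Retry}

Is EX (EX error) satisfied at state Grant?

Sat(EX error) = {s : some successor in {Crit, Retry}} = {Grant, Retry}
Sat(EX (EX error)) = {s : some successor in {Grant, Retry}} = {Grant}
Grant ∈ Sat(EX (EX error)) = {Grant}, so the formula holds at Grant.

Yes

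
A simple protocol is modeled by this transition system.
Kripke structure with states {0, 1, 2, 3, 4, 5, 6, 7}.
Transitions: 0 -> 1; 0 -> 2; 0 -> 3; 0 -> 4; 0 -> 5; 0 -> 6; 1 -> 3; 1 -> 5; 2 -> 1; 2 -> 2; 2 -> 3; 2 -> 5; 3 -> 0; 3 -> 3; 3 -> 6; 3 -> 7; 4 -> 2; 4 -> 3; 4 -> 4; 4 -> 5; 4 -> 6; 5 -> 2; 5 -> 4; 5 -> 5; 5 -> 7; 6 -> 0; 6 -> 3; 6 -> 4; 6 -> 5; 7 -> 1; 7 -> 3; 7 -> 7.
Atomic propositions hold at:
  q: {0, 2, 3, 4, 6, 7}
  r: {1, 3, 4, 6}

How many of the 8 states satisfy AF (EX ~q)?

Sat(~q) = {1, 5}
Sat(EX ~q) = {s : some successor in {1, 5}} = {0, 1, 2, 4, 5, 6, 7}
AF (EX ~q): least fixpoint, start Z0 = {0, 1, 2, 4, 5, 6, 7}, add states with every successor in Z. Already a fixed point.
Sat(AF (EX ~q)) = {0, 1, 2, 4, 5, 6, 7}
|Sat(AF (EX ~q))| = |{0, 1, 2, 4, 5, 6, 7}| = 7.

7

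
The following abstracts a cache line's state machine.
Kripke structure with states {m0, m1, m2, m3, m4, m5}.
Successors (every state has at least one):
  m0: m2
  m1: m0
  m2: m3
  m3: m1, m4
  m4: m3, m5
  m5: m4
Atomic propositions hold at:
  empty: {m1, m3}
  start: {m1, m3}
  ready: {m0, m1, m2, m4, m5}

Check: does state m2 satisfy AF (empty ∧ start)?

Yes

Sat(empty ∧ start) = {m1, m3}
AF (empty ∧ start): least fixpoint, start Z0 = {m1, m3}, add states with every successor in Z. Z1 = {m1, m2, m3}; Z2 = {m0, m1, m2, m3}; fixed.
Sat(AF (empty ∧ start)) = {m0, m1, m2, m3}
m2 ∈ Sat(AF (empty ∧ start)) = {m0, m1, m2, m3}, so the formula holds at m2.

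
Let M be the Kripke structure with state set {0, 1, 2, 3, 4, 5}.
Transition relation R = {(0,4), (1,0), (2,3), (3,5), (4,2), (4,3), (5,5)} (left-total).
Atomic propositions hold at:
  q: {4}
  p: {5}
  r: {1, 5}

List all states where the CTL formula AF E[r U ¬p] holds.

{0, 1, 2, 3, 4}

Sat(¬p) = {0, 1, 2, 3, 4}
E[r U ¬p]: least fixpoint, start Z0 = Sat(¬p) = {0, 1, 2, 3, 4}, add states in Sat(r) with some successor in Z. Already a fixed point.
Sat(E[r U ¬p]) = {0, 1, 2, 3, 4}
AF E[r U ¬p]: least fixpoint, start Z0 = {0, 1, 2, 3, 4}, add states with every successor in Z. Already a fixed point.
Sat(AF E[r U ¬p]) = {0, 1, 2, 3, 4}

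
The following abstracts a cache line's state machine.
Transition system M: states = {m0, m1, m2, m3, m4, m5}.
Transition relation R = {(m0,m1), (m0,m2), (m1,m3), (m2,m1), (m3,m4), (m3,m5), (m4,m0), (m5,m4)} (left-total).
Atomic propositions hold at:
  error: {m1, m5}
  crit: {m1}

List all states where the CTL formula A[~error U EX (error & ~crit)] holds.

{m3}

Sat(~error) = {m0, m2, m3, m4}
Sat(~crit) = {m0, m2, m3, m4, m5}
Sat(error & ~crit) = {m5}
Sat(EX (error & ~crit)) = {s : some successor in {m5}} = {m3}
A[~error U EX (error & ~crit)]: least fixpoint, start Z0 = Sat(EX (error & ~crit)) = {m3}, add states in Sat(~error) with every successor in Z. Already a fixed point.
Sat(A[~error U EX (error & ~crit)]) = {m3}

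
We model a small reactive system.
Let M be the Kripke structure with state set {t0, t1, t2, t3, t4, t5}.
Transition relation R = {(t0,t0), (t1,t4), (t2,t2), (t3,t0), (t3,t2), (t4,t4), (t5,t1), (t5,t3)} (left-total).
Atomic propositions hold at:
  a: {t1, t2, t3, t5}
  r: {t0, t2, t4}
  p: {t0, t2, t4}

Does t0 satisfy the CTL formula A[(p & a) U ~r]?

Sat(p & a) = {t2}
Sat(~r) = {t1, t3, t5}
A[(p & a) U ~r]: least fixpoint, start Z0 = Sat(~r) = {t1, t3, t5}, add states in Sat(p & a) with every successor in Z. Already a fixed point.
Sat(A[(p & a) U ~r]) = {t1, t3, t5}
t0 ∉ Sat(A[(p & a) U ~r]) = {t1, t3, t5}, so the formula does not hold at t0.

No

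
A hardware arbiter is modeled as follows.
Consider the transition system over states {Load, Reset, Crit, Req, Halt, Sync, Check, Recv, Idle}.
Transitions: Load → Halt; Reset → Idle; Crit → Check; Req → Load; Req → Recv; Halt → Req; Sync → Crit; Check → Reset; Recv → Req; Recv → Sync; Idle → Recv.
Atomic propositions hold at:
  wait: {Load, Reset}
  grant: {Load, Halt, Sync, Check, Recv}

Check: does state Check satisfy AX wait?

Sat(AX wait) = {s : every successor in {Load, Reset}} = {Check}
Check ∈ Sat(AX wait) = {Check}, so the formula holds at Check.

Yes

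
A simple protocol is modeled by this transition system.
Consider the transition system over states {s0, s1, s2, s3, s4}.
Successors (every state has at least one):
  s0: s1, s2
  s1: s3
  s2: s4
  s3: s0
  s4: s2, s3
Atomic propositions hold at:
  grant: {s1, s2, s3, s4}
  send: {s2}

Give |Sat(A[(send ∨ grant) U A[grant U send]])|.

Sat(send ∨ grant) = {s1, s2, s3, s4}
A[grant U send]: least fixpoint, start Z0 = Sat(send) = {s2}, add states in Sat(grant) with every successor in Z. Already a fixed point.
Sat(A[grant U send]) = {s2}
A[(send ∨ grant) U A[grant U send]]: least fixpoint, start Z0 = Sat(A[grant U send]) = {s2}, add states in Sat(send ∨ grant) with every successor in Z. Already a fixed point.
Sat(A[(send ∨ grant) U A[grant U send]]) = {s2}
|Sat(A[(send ∨ grant) U A[grant U send]])| = |{s2}| = 1.

1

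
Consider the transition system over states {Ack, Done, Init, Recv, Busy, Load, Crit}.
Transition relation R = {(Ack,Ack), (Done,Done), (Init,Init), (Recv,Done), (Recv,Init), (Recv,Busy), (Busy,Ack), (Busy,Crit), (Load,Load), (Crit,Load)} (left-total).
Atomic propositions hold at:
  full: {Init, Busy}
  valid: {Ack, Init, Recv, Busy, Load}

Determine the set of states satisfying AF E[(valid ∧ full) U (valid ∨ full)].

Sat(valid ∧ full) = {Init, Busy}
Sat(valid ∨ full) = {Ack, Init, Recv, Busy, Load}
E[(valid ∧ full) U (valid ∨ full)]: least fixpoint, start Z0 = Sat((valid ∨ full)) = {Ack, Init, Recv, Busy, Load}, add states in Sat(valid ∧ full) with some successor in Z. Already a fixed point.
Sat(E[(valid ∧ full) U (valid ∨ full)]) = {Ack, Init, Recv, Busy, Load}
AF E[(valid ∧ full) U (valid ∨ full)]: least fixpoint, start Z0 = {Ack, Init, Recv, Busy, Load}, add states with every successor in Z. Z1 = {Ack, Init, Recv, Busy, Load, Crit}; fixed.
Sat(AF E[(valid ∧ full) U (valid ∨ full)]) = {Ack, Init, Recv, Busy, Load, Crit}

{Ack, Init, Recv, Busy, Load, Crit}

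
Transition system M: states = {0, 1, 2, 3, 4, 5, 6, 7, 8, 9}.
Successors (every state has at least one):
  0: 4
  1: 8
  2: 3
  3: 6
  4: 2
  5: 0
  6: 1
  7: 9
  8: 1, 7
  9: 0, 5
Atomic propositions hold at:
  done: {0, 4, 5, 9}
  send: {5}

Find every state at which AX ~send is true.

{0, 1, 2, 3, 4, 5, 6, 7, 8}

Sat(~send) = {0, 1, 2, 3, 4, 6, 7, 8, 9}
Sat(AX ~send) = {s : every successor in {0, 1, 2, 3, 4, 6, 7, 8, 9}} = {0, 1, 2, 3, 4, 5, 6, 7, 8}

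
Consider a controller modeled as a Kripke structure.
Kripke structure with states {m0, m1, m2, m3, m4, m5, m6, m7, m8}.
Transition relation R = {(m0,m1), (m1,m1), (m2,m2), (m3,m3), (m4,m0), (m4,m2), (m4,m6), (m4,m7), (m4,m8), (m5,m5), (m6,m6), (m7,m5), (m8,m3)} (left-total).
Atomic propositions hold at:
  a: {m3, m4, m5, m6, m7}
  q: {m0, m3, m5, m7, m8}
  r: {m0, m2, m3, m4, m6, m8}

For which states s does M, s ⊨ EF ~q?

Sat(~q) = {m1, m2, m4, m6}
EF ~q: least fixpoint, start Z0 = {m1, m2, m4, m6}, add states with some successor in Z. Z1 = {m0, m1, m2, m4, m6}; fixed.
Sat(EF ~q) = {m0, m1, m2, m4, m6}

{m0, m1, m2, m4, m6}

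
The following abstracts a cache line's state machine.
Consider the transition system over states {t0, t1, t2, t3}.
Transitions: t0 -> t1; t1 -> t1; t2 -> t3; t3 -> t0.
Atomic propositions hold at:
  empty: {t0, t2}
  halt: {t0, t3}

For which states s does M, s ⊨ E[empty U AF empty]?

{t0, t2, t3}

AF empty: least fixpoint, start Z0 = {t0, t2}, add states with every successor in Z. Z1 = {t0, t2, t3}; fixed.
Sat(AF empty) = {t0, t2, t3}
E[empty U AF empty]: least fixpoint, start Z0 = Sat(AF empty) = {t0, t2, t3}, add states in Sat(empty) with some successor in Z. Already a fixed point.
Sat(E[empty U AF empty]) = {t0, t2, t3}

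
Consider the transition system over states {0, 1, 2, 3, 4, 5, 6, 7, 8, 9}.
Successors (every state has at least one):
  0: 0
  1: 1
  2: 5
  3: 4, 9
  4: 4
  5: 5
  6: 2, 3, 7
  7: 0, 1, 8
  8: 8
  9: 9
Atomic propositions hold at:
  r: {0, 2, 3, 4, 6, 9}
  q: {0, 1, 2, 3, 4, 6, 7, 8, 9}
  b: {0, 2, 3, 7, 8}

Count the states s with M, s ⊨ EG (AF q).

AF q: least fixpoint, start Z0 = {0, 1, 2, 3, 4, 6, 7, 8, 9}, add states with every successor in Z. Already a fixed point.
Sat(AF q) = {0, 1, 2, 3, 4, 6, 7, 8, 9}
EG (AF q): greatest fixpoint, start Z0 = {0, 1, 2, 3, 4, 6, 7, 8, 9}, keep only states in Sat with some successor in Z. Z1 = {0, 1, 3, 4, 6, 7, 8, 9}; fixed.
Sat(EG (AF q)) = {0, 1, 3, 4, 6, 7, 8, 9}
|Sat(EG (AF q))| = |{0, 1, 3, 4, 6, 7, 8, 9}| = 8.

8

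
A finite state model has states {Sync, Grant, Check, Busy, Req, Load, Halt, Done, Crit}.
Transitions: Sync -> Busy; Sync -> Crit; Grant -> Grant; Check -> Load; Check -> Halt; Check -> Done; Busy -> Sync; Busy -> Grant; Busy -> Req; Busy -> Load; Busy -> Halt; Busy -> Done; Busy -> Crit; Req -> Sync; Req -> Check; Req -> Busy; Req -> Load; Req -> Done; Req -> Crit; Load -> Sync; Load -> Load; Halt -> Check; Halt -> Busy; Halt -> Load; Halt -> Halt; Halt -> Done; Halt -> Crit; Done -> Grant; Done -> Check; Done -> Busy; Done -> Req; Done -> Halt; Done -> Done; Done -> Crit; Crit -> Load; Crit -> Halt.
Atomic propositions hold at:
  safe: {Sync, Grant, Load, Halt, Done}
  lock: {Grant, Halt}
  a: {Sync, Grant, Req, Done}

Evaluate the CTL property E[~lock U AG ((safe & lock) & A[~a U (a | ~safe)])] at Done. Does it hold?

Yes

Sat(~lock) = {Sync, Check, Busy, Req, Load, Done, Crit}
Sat(safe & lock) = {Grant, Halt}
Sat(~a) = {Check, Busy, Load, Halt, Crit}
Sat(~safe) = {Check, Busy, Req, Crit}
Sat(a | ~safe) = {Sync, Grant, Check, Busy, Req, Done, Crit}
A[~a U (a | ~safe)]: least fixpoint, start Z0 = Sat((a | ~safe)) = {Sync, Grant, Check, Busy, Req, Done, Crit}, add states in Sat(~a) with every successor in Z. Already a fixed point.
Sat(A[~a U (a | ~safe)]) = {Sync, Grant, Check, Busy, Req, Done, Crit}
Sat((safe & lock) & A[~a U (a | ~safe)]) = {Grant}
AG ((safe & lock) & A[~a U (a | ~safe)]): greatest fixpoint, start Z0 = {Grant}, keep only states in Sat with every successor in Z. Already a fixed point.
Sat(AG ((safe & lock) & A[~a U (a | ~safe)])) = {Grant}
E[~lock U AG ((safe & lock) & A[~a U (a | ~safe)])]: least fixpoint, start Z0 = Sat(AG ((safe & lock) & A[~a U (a | ~safe)])) = {Grant}, add states in Sat(~lock) with some successor in Z. Z1 = {Grant, Busy, Done}; Z2 = {Sync, Grant, Check, Busy, Req, Done}; Z3 = {Sync, Grant, Check, Busy, Req, Load, Done}; Z4 = {Sync, Grant, Check, Busy, Req, Load, Done, Crit}; fixed.
Sat(E[~lock U AG ((safe & lock) & A[~a U (a | ~safe)])]) = {Sync, Grant, Check, Busy, Req, Load, Done, Crit}
Done ∈ Sat(E[~lock U AG ((safe & lock) & A[~a U (a | ~safe)])]) = {Sync, Grant, Check, Busy, Req, Load, Done, Crit}, so the formula holds at Done.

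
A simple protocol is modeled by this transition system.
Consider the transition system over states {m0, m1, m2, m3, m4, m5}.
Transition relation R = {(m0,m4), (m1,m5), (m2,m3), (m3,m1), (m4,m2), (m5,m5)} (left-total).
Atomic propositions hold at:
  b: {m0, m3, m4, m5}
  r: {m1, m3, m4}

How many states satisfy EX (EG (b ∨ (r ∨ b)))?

4

Sat(r ∨ b) = {m0, m1, m3, m4, m5}
Sat(b ∨ (r ∨ b)) = {m0, m1, m3, m4, m5}
EG (b ∨ (r ∨ b)): greatest fixpoint, start Z0 = {m0, m1, m3, m4, m5}, keep only states in Sat with some successor in Z. Z1 = {m0, m1, m3, m5}; Z2 = {m1, m3, m5}; fixed.
Sat(EG (b ∨ (r ∨ b))) = {m1, m3, m5}
Sat(EX (EG (b ∨ (r ∨ b)))) = {s : some successor in {m1, m3, m5}} = {m1, m2, m3, m5}
|Sat(EX (EG (b ∨ (r ∨ b))))| = |{m1, m2, m3, m5}| = 4.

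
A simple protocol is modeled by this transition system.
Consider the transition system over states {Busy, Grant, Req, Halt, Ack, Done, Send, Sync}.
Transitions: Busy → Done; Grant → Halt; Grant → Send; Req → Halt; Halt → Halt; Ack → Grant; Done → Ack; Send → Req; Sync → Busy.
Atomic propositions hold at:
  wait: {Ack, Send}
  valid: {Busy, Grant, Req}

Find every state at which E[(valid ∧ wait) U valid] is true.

{Busy, Grant, Req}

Sat(valid ∧ wait) = ∅
E[(valid ∧ wait) U valid]: least fixpoint, start Z0 = Sat(valid) = {Busy, Grant, Req}, add states in Sat(valid ∧ wait) with some successor in Z. Already a fixed point.
Sat(E[(valid ∧ wait) U valid]) = {Busy, Grant, Req}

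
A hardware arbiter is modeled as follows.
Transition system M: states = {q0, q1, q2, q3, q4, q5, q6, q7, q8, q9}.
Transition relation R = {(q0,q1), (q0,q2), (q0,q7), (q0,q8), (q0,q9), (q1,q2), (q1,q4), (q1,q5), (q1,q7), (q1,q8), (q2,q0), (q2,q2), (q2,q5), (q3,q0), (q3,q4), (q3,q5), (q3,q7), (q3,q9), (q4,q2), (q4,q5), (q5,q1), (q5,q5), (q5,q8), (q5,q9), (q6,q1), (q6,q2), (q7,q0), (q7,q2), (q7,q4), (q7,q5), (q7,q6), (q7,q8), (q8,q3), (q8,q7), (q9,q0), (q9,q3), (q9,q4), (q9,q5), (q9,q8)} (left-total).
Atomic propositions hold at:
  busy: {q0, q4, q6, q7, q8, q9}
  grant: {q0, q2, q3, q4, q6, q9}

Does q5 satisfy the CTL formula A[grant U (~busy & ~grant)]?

Sat(~busy) = {q1, q2, q3, q5}
Sat(~grant) = {q1, q5, q7, q8}
Sat(~busy & ~grant) = {q1, q5}
A[grant U (~busy & ~grant)]: least fixpoint, start Z0 = Sat((~busy & ~grant)) = {q1, q5}, add states in Sat(grant) with every successor in Z. Already a fixed point.
Sat(A[grant U (~busy & ~grant)]) = {q1, q5}
q5 ∈ Sat(A[grant U (~busy & ~grant)]) = {q1, q5}, so the formula holds at q5.

Yes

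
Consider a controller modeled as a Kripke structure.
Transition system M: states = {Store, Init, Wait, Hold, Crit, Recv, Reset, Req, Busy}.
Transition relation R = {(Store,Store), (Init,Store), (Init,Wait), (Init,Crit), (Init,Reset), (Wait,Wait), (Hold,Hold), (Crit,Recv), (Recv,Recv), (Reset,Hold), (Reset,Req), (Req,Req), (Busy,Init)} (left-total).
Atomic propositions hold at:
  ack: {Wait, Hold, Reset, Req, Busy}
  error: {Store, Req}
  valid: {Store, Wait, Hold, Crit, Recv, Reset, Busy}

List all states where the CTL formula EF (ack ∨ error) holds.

{Store, Init, Wait, Hold, Reset, Req, Busy}

Sat(ack ∨ error) = {Store, Wait, Hold, Reset, Req, Busy}
EF (ack ∨ error): least fixpoint, start Z0 = {Store, Wait, Hold, Reset, Req, Busy}, add states with some successor in Z. Z1 = {Store, Init, Wait, Hold, Reset, Req, Busy}; fixed.
Sat(EF (ack ∨ error)) = {Store, Init, Wait, Hold, Reset, Req, Busy}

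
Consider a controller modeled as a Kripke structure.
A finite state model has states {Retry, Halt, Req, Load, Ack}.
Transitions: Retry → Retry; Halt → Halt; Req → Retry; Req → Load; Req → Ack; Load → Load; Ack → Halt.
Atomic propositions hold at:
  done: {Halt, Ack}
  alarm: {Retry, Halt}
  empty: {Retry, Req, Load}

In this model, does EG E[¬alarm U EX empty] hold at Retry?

Yes

Sat(¬alarm) = {Req, Load, Ack}
Sat(EX empty) = {s : some successor in {Retry, Req, Load}} = {Retry, Req, Load}
E[¬alarm U EX empty]: least fixpoint, start Z0 = Sat(EX empty) = {Retry, Req, Load}, add states in Sat(¬alarm) with some successor in Z. Already a fixed point.
Sat(E[¬alarm U EX empty]) = {Retry, Req, Load}
EG E[¬alarm U EX empty]: greatest fixpoint, start Z0 = {Retry, Req, Load}, keep only states in Sat with some successor in Z. Already a fixed point.
Sat(EG E[¬alarm U EX empty]) = {Retry, Req, Load}
Retry ∈ Sat(EG E[¬alarm U EX empty]) = {Retry, Req, Load}, so the formula holds at Retry.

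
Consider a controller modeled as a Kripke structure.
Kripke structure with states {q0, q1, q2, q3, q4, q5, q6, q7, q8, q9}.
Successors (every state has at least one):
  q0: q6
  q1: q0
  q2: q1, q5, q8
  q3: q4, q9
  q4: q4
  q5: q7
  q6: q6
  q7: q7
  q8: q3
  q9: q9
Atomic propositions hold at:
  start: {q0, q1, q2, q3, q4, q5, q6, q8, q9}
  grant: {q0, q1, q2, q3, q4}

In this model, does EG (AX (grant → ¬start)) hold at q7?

Sat(¬start) = {q7}
Sat(grant → ¬start) = {q5, q6, q7, q8, q9}
Sat(AX (grant → ¬start)) = {s : every successor in {q5, q6, q7, q8, q9}} = {q0, q5, q6, q7, q9}
EG (AX (grant → ¬start)): greatest fixpoint, start Z0 = {q0, q5, q6, q7, q9}, keep only states in Sat with some successor in Z. Already a fixed point.
Sat(EG (AX (grant → ¬start))) = {q0, q5, q6, q7, q9}
q7 ∈ Sat(EG (AX (grant → ¬start))) = {q0, q5, q6, q7, q9}, so the formula holds at q7.

Yes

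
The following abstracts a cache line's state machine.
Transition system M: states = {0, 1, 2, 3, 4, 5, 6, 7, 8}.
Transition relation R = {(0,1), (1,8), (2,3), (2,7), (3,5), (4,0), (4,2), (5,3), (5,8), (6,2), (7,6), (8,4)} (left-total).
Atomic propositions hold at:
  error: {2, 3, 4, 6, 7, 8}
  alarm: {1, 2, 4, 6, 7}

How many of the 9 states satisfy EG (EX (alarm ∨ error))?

8

Sat(alarm ∨ error) = {1, 2, 3, 4, 6, 7, 8}
Sat(EX (alarm ∨ error)) = {s : some successor in {1, 2, 3, 4, 6, 7, 8}} = {0, 1, 2, 4, 5, 6, 7, 8}
EG (EX (alarm ∨ error)): greatest fixpoint, start Z0 = {0, 1, 2, 4, 5, 6, 7, 8}, keep only states in Sat with some successor in Z. Already a fixed point.
Sat(EG (EX (alarm ∨ error))) = {0, 1, 2, 4, 5, 6, 7, 8}
|Sat(EG (EX (alarm ∨ error)))| = |{0, 1, 2, 4, 5, 6, 7, 8}| = 8.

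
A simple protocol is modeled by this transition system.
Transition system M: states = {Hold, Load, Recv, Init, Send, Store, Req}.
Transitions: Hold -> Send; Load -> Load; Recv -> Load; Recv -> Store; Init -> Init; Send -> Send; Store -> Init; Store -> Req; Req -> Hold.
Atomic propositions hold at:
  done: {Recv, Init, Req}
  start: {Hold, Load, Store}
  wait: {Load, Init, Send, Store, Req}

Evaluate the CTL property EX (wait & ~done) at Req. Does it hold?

Sat(~done) = {Hold, Load, Send, Store}
Sat(wait & ~done) = {Load, Send, Store}
Sat(EX (wait & ~done)) = {s : some successor in {Load, Send, Store}} = {Hold, Load, Recv, Send}
Req ∉ Sat(EX (wait & ~done)) = {Hold, Load, Recv, Send}, so the formula does not hold at Req.

No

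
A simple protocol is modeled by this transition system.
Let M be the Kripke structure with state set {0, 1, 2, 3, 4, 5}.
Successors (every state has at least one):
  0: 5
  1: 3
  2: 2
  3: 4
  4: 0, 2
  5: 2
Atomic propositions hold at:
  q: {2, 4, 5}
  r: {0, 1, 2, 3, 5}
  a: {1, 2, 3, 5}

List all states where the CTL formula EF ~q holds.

{0, 1, 3, 4}

Sat(~q) = {0, 1, 3}
EF ~q: least fixpoint, start Z0 = {0, 1, 3}, add states with some successor in Z. Z1 = {0, 1, 3, 4}; fixed.
Sat(EF ~q) = {0, 1, 3, 4}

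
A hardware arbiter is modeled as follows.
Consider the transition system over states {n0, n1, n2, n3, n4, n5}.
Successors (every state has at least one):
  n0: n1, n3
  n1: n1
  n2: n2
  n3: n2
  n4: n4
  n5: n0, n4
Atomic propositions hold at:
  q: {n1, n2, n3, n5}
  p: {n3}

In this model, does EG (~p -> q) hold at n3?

Yes

Sat(~p) = {n0, n1, n2, n4, n5}
Sat(~p -> q) = {n1, n2, n3, n5}
EG (~p -> q): greatest fixpoint, start Z0 = {n1, n2, n3, n5}, keep only states in Sat with some successor in Z. Z1 = {n1, n2, n3}; fixed.
Sat(EG (~p -> q)) = {n1, n2, n3}
n3 ∈ Sat(EG (~p -> q)) = {n1, n2, n3}, so the formula holds at n3.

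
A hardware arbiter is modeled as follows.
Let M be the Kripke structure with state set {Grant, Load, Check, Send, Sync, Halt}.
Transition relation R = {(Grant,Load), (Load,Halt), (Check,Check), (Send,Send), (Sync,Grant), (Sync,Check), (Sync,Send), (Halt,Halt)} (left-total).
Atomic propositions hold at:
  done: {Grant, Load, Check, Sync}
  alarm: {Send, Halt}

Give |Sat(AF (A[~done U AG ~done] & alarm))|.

4

Sat(~done) = {Send, Halt}
AG ~done: greatest fixpoint, start Z0 = {Send, Halt}, keep only states in Sat with every successor in Z. Already a fixed point.
Sat(AG ~done) = {Send, Halt}
A[~done U AG ~done]: least fixpoint, start Z0 = Sat(AG ~done) = {Send, Halt}, add states in Sat(~done) with every successor in Z. Already a fixed point.
Sat(A[~done U AG ~done]) = {Send, Halt}
Sat(A[~done U AG ~done] & alarm) = {Send, Halt}
AF (A[~done U AG ~done] & alarm): least fixpoint, start Z0 = {Send, Halt}, add states with every successor in Z. Z1 = {Load, Send, Halt}; Z2 = {Grant, Load, Send, Halt}; fixed.
Sat(AF (A[~done U AG ~done] & alarm)) = {Grant, Load, Send, Halt}
|Sat(AF (A[~done U AG ~done] & alarm))| = |{Grant, Load, Send, Halt}| = 4.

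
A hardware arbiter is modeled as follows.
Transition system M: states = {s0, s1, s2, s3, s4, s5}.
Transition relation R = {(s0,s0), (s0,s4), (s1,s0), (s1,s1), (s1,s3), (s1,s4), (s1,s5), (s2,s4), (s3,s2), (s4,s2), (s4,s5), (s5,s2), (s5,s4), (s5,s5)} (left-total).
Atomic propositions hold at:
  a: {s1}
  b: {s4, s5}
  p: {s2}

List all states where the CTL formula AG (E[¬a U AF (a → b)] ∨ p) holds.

Sat(¬a) = {s0, s2, s3, s4, s5}
Sat(a → b) = {s0, s2, s3, s4, s5}
AF (a → b): least fixpoint, start Z0 = {s0, s2, s3, s4, s5}, add states with every successor in Z. Already a fixed point.
Sat(AF (a → b)) = {s0, s2, s3, s4, s5}
E[¬a U AF (a → b)]: least fixpoint, start Z0 = Sat(AF (a → b)) = {s0, s2, s3, s4, s5}, add states in Sat(¬a) with some successor in Z. Already a fixed point.
Sat(E[¬a U AF (a → b)]) = {s0, s2, s3, s4, s5}
Sat(E[¬a U AF (a → b)] ∨ p) = {s0, s2, s3, s4, s5}
AG (E[¬a U AF (a → b)] ∨ p): greatest fixpoint, start Z0 = {s0, s2, s3, s4, s5}, keep only states in Sat with every successor in Z. Already a fixed point.
Sat(AG (E[¬a U AF (a → b)] ∨ p)) = {s0, s2, s3, s4, s5}

{s0, s2, s3, s4, s5}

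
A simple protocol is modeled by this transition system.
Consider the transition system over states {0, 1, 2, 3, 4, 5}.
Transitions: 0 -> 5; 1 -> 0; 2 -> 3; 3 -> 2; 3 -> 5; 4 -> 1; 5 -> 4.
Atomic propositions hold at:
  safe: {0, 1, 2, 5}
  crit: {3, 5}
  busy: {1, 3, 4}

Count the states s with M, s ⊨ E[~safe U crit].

Sat(~safe) = {3, 4}
E[~safe U crit]: least fixpoint, start Z0 = Sat(crit) = {3, 5}, add states in Sat(~safe) with some successor in Z. Already a fixed point.
Sat(E[~safe U crit]) = {3, 5}
|Sat(E[~safe U crit])| = |{3, 5}| = 2.

2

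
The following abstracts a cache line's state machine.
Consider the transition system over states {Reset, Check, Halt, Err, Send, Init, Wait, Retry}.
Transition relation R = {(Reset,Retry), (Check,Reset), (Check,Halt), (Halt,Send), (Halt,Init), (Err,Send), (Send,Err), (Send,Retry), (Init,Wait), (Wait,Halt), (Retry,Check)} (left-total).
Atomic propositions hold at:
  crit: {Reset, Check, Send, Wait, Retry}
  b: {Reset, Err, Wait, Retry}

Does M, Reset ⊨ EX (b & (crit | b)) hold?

Sat(crit | b) = {Reset, Check, Err, Send, Wait, Retry}
Sat(b & (crit | b)) = {Reset, Err, Wait, Retry}
Sat(EX (b & (crit | b))) = {s : some successor in {Reset, Err, Wait, Retry}} = {Reset, Check, Send, Init}
Reset ∈ Sat(EX (b & (crit | b))) = {Reset, Check, Send, Init}, so the formula holds at Reset.

Yes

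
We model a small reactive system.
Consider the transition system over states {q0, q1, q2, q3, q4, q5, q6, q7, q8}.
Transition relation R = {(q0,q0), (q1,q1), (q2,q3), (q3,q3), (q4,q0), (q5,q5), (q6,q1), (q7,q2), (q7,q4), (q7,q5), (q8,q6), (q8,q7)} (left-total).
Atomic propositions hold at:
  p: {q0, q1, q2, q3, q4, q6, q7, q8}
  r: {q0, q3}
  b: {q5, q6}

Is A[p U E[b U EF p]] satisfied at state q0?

EF p: least fixpoint, start Z0 = {q0, q1, q2, q3, q4, q6, q7, q8}, add states with some successor in Z. Already a fixed point.
Sat(EF p) = {q0, q1, q2, q3, q4, q6, q7, q8}
E[b U EF p]: least fixpoint, start Z0 = Sat(EF p) = {q0, q1, q2, q3, q4, q6, q7, q8}, add states in Sat(b) with some successor in Z. Already a fixed point.
Sat(E[b U EF p]) = {q0, q1, q2, q3, q4, q6, q7, q8}
A[p U E[b U EF p]]: least fixpoint, start Z0 = Sat(E[b U EF p]) = {q0, q1, q2, q3, q4, q6, q7, q8}, add states in Sat(p) with every successor in Z. Already a fixed point.
Sat(A[p U E[b U EF p]]) = {q0, q1, q2, q3, q4, q6, q7, q8}
q0 ∈ Sat(A[p U E[b U EF p]]) = {q0, q1, q2, q3, q4, q6, q7, q8}, so the formula holds at q0.

Yes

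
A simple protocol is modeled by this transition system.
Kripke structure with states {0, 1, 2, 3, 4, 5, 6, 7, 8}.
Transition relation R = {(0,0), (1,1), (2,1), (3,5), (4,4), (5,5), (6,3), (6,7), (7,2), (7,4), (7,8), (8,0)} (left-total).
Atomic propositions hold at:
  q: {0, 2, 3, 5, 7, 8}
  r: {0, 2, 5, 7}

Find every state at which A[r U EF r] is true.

EF r: least fixpoint, start Z0 = {0, 2, 5, 7}, add states with some successor in Z. Z1 = {0, 2, 3, 5, 6, 7, 8}; fixed.
Sat(EF r) = {0, 2, 3, 5, 6, 7, 8}
A[r U EF r]: least fixpoint, start Z0 = Sat(EF r) = {0, 2, 3, 5, 6, 7, 8}, add states in Sat(r) with every successor in Z. Already a fixed point.
Sat(A[r U EF r]) = {0, 2, 3, 5, 6, 7, 8}

{0, 2, 3, 5, 6, 7, 8}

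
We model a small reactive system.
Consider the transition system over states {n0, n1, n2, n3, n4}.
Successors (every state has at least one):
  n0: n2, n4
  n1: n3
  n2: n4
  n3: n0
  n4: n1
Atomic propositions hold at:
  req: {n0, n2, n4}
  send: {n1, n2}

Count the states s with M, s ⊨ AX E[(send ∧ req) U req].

Sat(send ∧ req) = {n2}
E[(send ∧ req) U req]: least fixpoint, start Z0 = Sat(req) = {n0, n2, n4}, add states in Sat(send ∧ req) with some successor in Z. Already a fixed point.
Sat(E[(send ∧ req) U req]) = {n0, n2, n4}
Sat(AX E[(send ∧ req) U req]) = {s : every successor in {n0, n2, n4}} = {n0, n2, n3}
|Sat(AX E[(send ∧ req) U req])| = |{n0, n2, n3}| = 3.

3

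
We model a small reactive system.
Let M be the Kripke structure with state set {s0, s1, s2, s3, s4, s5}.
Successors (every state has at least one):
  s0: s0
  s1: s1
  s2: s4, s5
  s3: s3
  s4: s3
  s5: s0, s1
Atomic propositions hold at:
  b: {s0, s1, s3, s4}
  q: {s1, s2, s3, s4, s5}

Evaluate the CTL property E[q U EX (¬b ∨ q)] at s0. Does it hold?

No

Sat(¬b) = {s2, s5}
Sat(¬b ∨ q) = {s1, s2, s3, s4, s5}
Sat(EX (¬b ∨ q)) = {s : some successor in {s1, s2, s3, s4, s5}} = {s1, s2, s3, s4, s5}
E[q U EX (¬b ∨ q)]: least fixpoint, start Z0 = Sat(EX (¬b ∨ q)) = {s1, s2, s3, s4, s5}, add states in Sat(q) with some successor in Z. Already a fixed point.
Sat(E[q U EX (¬b ∨ q)]) = {s1, s2, s3, s4, s5}
s0 ∉ Sat(E[q U EX (¬b ∨ q)]) = {s1, s2, s3, s4, s5}, so the formula does not hold at s0.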